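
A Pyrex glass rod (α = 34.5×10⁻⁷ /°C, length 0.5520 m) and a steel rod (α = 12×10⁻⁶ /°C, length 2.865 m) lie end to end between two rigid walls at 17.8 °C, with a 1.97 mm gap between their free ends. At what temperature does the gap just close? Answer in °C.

T = 72.1 °C

Gap closes when ΔL₁ + ΔL₂ = 1.97 mm = 1.97×10⁻³ m
(α₁L₁ + α₂L₂)ΔT = g
α₁L₁ + α₂L₂ = 34.5×10⁻⁷×0.5520 + 12×10⁻⁶×2.865 = 3.62844×10⁻⁵ m/K
ΔT = 1.97×10⁻³ / 3.62844×10⁻⁵ = 54.293 K
T = 17.8 + 54.293 = 72.093 °C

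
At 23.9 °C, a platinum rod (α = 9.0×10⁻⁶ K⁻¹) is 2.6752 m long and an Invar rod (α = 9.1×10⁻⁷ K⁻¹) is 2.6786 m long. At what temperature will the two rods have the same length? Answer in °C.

L₁(1 + α₁ΔT) = L₂(1 + α₂ΔT) ⇒ ΔT = (L₂ − L₁)/(α₁L₁ − α₂L₂)
L₂ − L₁ = 2.6786 − 2.6752 = 3.40×10⁻³ m
α₁L₁ − α₂L₂ = 9.0×10⁻⁶×2.6752 − 9.1×10⁻⁷×2.6786 = 2.1639274×10⁻⁵ m/K
ΔT = 3.40×10⁻³ / 2.1639274×10⁻⁵ = 157.122 K
T = 23.9 + 157.122 = 181.022 °C

T = 181.0 °C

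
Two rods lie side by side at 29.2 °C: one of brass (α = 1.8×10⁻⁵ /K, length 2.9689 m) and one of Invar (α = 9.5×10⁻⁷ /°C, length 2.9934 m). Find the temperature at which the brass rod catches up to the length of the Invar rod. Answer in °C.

T = 513.4 °C

L₁(1 + α₁ΔT) = L₂(1 + α₂ΔT) ⇒ ΔT = (L₂ − L₁)/(α₁L₁ − α₂L₂)
L₂ − L₁ = 2.9934 − 2.9689 = 2.45×10⁻² m
α₁L₁ − α₂L₂ = 1.8×10⁻⁵×2.9689 − 9.5×10⁻⁷×2.9934 = 5.059647×10⁻⁵ m/K
ΔT = 2.45×10⁻² / 5.059647×10⁻⁵ = 484.224 K
T = 29.2 + 484.224 = 513.424 °C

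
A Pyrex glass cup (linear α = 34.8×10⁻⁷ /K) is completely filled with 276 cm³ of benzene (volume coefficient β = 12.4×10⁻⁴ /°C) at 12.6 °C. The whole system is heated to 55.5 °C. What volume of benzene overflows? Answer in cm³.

14.6 cm³

The cup also expands: β_container ≈ 3α = 1.044×10⁻⁵ /K
Net overflow = V₀(β_liq − 3α_cont)ΔT
β − 3α = 1.24×10⁻³ − 1.044×10⁻⁵ = 1.22956×10⁻³ /K; ΔT = 42.9 K
ΔV = 276 × 1.22956×10⁻³ × 42.9 = 14.6 cm³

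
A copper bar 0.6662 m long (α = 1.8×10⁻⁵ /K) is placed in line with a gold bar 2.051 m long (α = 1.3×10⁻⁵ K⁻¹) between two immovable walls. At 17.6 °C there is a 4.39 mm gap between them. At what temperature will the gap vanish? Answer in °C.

α₁L₁ = 1.19916×10⁻⁵ m/K, α₂L₂ = 2.6663×10⁻⁵ m/K → total 3.86546×10⁻⁵ m/K
ΔT = g/(α₁L₁+α₂L₂) = 4.39×10⁻³ / 3.86546×10⁻⁵ = 113.57 K
T = 17.6 + 113.57 = 131.17 °C

T = 131 °C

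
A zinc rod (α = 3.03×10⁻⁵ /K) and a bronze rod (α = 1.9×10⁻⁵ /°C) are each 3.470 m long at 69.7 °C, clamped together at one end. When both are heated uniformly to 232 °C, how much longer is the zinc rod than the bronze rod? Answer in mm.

6.36 mm

ΔT = 162.3 K
zinc: ΔL = 3.03×10⁻⁵ × 3.470 m × 162.3 = 1.7064×10⁻² m = 17.064 mm
bronze: ΔL = 1.9×10⁻⁵ × 3.470 m × 162.3 = 1.0700×10⁻² m = 10.700 mm
difference = 17.064 − 10.700 = 6.364 mm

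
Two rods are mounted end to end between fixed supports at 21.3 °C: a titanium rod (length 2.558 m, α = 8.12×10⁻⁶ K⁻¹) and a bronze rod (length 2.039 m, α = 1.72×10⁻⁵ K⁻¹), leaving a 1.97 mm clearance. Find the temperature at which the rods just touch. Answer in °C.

Gap closes when ΔL₁ + ΔL₂ = 1.97 mm = 1.97×10⁻³ m
(α₁L₁ + α₂L₂)ΔT = g
α₁L₁ + α₂L₂ = 8.12×10⁻⁶×2.558 + 1.72×10⁻⁵×2.039 = 5.584176×10⁻⁵ m/K
ΔT = 1.97×10⁻³ / 5.584176×10⁻⁵ = 35.278 K
T = 21.3 + 35.278 = 56.578 °C

T = 56.6 °C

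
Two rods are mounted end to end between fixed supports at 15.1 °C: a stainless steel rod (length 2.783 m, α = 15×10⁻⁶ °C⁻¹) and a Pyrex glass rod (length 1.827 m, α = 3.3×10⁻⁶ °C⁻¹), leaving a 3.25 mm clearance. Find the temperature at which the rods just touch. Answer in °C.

T = 83.1 °C

α₁L₁ = 4.1745×10⁻⁵ m/K, α₂L₂ = 6.0291×10⁻⁶ m/K → total 4.77741×10⁻⁵ m/K
ΔT = g/(α₁L₁+α₂L₂) = 3.25×10⁻³ / 4.77741×10⁻⁵ = 68.028 K
T = 15.1 + 68.028 = 83.128 °C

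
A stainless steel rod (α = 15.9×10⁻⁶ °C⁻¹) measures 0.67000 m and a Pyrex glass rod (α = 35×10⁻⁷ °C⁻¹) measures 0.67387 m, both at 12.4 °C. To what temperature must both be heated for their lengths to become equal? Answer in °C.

Equal length when α₁L₁ΔT − α₂L₂ΔT = L₂ − L₁ = 3.87×10⁻³ m
α₁L₁ = 1.0653×10⁻⁵, α₂L₂ = 2.358545×10⁻⁶ → Δ(αL) = 8.294455×10⁻⁶ m/K
ΔT = 3.87×10⁻³ / 8.294455×10⁻⁶ = 466.577 K, so T = 12.4 + 466.577 = 478.977 °C

T = 479.0 °C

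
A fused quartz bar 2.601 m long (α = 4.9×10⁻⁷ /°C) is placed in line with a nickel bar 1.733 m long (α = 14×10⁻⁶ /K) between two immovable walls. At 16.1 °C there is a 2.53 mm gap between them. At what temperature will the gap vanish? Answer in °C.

T = 115 °C

Gap closes when ΔL₁ + ΔL₂ = 2.53 mm = 2.53×10⁻³ m
(α₁L₁ + α₂L₂)ΔT = g
α₁L₁ + α₂L₂ = 4.9×10⁻⁷×2.601 + 14×10⁻⁶×1.733 = 2.553649×10⁻⁵ m/K
ΔT = 2.53×10⁻³ / 2.553649×10⁻⁵ = 99.07 K
T = 16.1 + 99.07 = 115.17 °C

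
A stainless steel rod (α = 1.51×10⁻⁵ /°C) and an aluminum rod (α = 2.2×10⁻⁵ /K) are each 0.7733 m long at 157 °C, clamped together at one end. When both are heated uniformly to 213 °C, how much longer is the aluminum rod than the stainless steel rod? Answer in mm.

0.299 mm

ΔT = 56 K
stainless steel: ΔL = 1.51×10⁻⁵ × 0.7733 m × 56 = 6.5390×10⁻⁴ m = 0.65390 mm
aluminum: ΔL = 2.2×10⁻⁵ × 0.7733 m × 56 = 9.5271×10⁻⁴ m = 0.95271 mm
difference = 0.95271 − 0.65390 = 0.29881 mm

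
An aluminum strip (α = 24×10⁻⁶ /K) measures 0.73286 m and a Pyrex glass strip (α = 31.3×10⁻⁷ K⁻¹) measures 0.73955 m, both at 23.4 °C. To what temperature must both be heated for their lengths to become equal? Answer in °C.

T = 461.4 °C

L₁(1 + α₁ΔT) = L₂(1 + α₂ΔT) ⇒ ΔT = (L₂ − L₁)/(α₁L₁ − α₂L₂)
L₂ − L₁ = 0.73955 − 0.73286 = 6.69×10⁻³ m
α₁L₁ − α₂L₂ = 24×10⁻⁶×0.73286 − 31.3×10⁻⁷×0.73955 = 1.52738485×10⁻⁵ m/K
ΔT = 6.69×10⁻³ / 1.52738485×10⁻⁵ = 438.004 K
T = 23.4 + 438.004 = 461.404 °C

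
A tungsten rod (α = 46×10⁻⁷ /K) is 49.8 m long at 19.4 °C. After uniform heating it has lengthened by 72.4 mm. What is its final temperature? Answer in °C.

ΔL = αL₀ΔT ⇒ ΔT = ΔL / (αL₀)
ΔT = 72.4×10⁻³ m / (46×10⁻⁷ × 49.8 m) = 316.05 K
T = 19.4 + 316.05 = 335.45 °C

T = 335 °C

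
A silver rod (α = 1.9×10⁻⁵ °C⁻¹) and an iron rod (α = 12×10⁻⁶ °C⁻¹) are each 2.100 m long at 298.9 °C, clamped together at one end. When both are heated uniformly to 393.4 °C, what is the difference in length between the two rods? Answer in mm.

ΔT = 94.5 K
silver: ΔL = 1.9×10⁻⁵ × 2.100 m × 94.5 = 3.7706×10⁻³ m = 3.7706 mm
iron: ΔL = 12×10⁻⁶ × 2.100 m × 94.5 = 2.3814×10⁻³ m = 2.3814 mm
difference = 3.7706 − 2.3814 = 1.3892 mm

1.39 mm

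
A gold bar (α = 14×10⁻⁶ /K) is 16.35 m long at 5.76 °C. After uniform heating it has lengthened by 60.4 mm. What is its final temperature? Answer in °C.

ΔL = αL₀ΔT ⇒ ΔT = ΔL / (αL₀)
ΔT = 60.4×10⁻³ m / (14×10⁻⁶ × 16.35 m) = 263.87 K
T = 5.76 + 263.87 = 269.63 °C

T = 270 °C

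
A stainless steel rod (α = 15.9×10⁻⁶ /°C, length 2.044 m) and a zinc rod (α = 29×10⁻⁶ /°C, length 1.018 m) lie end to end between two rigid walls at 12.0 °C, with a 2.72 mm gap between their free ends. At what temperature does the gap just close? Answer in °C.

T = 55.9 °C

Gap closes when ΔL₁ + ΔL₂ = 2.72 mm = 2.72×10⁻³ m
(α₁L₁ + α₂L₂)ΔT = g
α₁L₁ + α₂L₂ = 15.9×10⁻⁶×2.044 + 29×10⁻⁶×1.018 = 6.20216×10⁻⁵ m/K
ΔT = 2.72×10⁻³ / 6.20216×10⁻⁵ = 43.856 K
T = 12.0 + 43.856 = 55.856 °C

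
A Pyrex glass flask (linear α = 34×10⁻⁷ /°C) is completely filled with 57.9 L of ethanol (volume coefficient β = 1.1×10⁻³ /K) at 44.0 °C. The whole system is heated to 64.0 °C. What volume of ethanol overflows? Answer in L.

The flask also expands: β_container ≈ 3α = 1.02×10⁻⁵ /K
Net overflow = V₀(β_liq − 3α_cont)ΔT
β − 3α = 1.10×10⁻³ − 1.02×10⁻⁵ = 1.0898×10⁻³ /K; ΔT = 20.0 K
ΔV = 57.9 × 1.0898×10⁻³ × 20.0 = 1.26 L

1.26 L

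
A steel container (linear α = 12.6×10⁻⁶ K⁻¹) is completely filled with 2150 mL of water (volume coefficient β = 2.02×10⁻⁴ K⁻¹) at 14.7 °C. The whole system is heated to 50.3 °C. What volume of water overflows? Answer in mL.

12.6 mL

The container also expands: β_container ≈ 3α = 3.78×10⁻⁵ /K
Net overflow = V₀(β_liq − 3α_cont)ΔT
β − 3α = 2.02×10⁻⁴ − 3.78×10⁻⁵ = 1.642×10⁻⁴ /K; ΔT = 35.6 K
ΔV = 2150 × 1.642×10⁻⁴ × 35.6 = 12.6 mL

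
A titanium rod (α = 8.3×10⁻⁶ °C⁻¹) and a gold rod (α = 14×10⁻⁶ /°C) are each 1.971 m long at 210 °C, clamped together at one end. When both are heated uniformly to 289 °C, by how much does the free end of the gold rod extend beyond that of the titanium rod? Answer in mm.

ΔT = 79 K
titanium: ΔL = 8.3×10⁻⁶ × 1.971 m × 79 = 1.2924×10⁻³ m = 1.2924 mm
gold: ΔL = 14×10⁻⁶ × 1.971 m × 79 = 2.1799×10⁻³ m = 2.1799 mm
difference = 2.1799 − 1.2924 = 0.8875 mm

0.888 mm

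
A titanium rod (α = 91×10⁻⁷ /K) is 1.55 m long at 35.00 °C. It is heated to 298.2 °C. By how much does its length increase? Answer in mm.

|ΔT| = |298.2 − 35.00| = 263.20 K
ΔL = αL₀ΔT = (91×10⁻⁷)(1.55)(263.20) = 3.71×10⁻³ m

ΔL = 3.71 mm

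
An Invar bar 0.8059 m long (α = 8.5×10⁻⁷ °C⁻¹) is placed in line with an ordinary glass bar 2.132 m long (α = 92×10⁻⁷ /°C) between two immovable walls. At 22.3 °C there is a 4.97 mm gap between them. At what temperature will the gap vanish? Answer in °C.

Gap closes when ΔL₁ + ΔL₂ = 4.97 mm = 4.97×10⁻³ m
(α₁L₁ + α₂L₂)ΔT = g
α₁L₁ + α₂L₂ = 8.5×10⁻⁷×0.8059 + 92×10⁻⁷×2.132 = 2.0299415×10⁻⁵ m/K
ΔT = 4.97×10⁻³ / 2.0299415×10⁻⁵ = 244.83 K
T = 22.3 + 244.83 = 267.13 °C

T = 267 °C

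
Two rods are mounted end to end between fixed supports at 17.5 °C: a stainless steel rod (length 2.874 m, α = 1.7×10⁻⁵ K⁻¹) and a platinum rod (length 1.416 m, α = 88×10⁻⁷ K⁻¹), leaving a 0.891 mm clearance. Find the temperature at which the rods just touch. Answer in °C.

α₁L₁ = 4.8858×10⁻⁵ m/K, α₂L₂ = 1.24608×10⁻⁵ m/K → total 6.13188×10⁻⁵ m/K
ΔT = g/(α₁L₁+α₂L₂) = 8.91×10⁻⁴ / 6.13188×10⁻⁵ = 14.531 K
T = 17.5 + 14.531 = 32.031 °C

T = 32.0 °C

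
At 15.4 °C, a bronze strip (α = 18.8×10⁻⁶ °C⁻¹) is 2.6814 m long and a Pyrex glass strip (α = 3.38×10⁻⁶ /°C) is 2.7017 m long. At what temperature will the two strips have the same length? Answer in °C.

L₁(1 + α₁ΔT) = L₂(1 + α₂ΔT) ⇒ ΔT = (L₂ − L₁)/(α₁L₁ − α₂L₂)
L₂ − L₁ = 2.7017 − 2.6814 = 2.03×10⁻² m
α₁L₁ − α₂L₂ = 18.8×10⁻⁶×2.6814 − 3.38×10⁻⁶×2.7017 = 4.1278574×10⁻⁵ m/K
ΔT = 2.03×10⁻² / 4.1278574×10⁻⁵ = 491.781 K
T = 15.4 + 491.781 = 507.181 °C

T = 507.2 °C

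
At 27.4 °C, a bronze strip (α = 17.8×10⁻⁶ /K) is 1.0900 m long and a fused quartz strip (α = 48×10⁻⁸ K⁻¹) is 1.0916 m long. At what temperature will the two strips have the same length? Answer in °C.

L₁(1 + α₁ΔT) = L₂(1 + α₂ΔT) ⇒ ΔT = (L₂ − L₁)/(α₁L₁ − α₂L₂)
L₂ − L₁ = 1.0916 − 1.0900 = 1.60×10⁻³ m
α₁L₁ − α₂L₂ = 17.8×10⁻⁶×1.0900 − 48×10⁻⁸×1.0916 = 1.8878032×10⁻⁵ m/K
ΔT = 1.60×10⁻³ / 1.8878032×10⁻⁵ = 84.755 K
T = 27.4 + 84.755 = 112.155 °C

T = 112.2 °C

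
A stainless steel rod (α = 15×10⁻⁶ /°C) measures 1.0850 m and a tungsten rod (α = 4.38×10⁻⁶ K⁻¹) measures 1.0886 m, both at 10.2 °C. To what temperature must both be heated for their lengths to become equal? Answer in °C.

L₁(1 + α₁ΔT) = L₂(1 + α₂ΔT) ⇒ ΔT = (L₂ − L₁)/(α₁L₁ − α₂L₂)
L₂ − L₁ = 1.0886 − 1.0850 = 3.60×10⁻³ m
α₁L₁ − α₂L₂ = 15×10⁻⁶×1.0850 − 4.38×10⁻⁶×1.0886 = 1.1506932×10⁻⁵ m/K
ΔT = 3.60×10⁻³ / 1.1506932×10⁻⁵ = 312.855 K
T = 10.2 + 312.855 = 323.055 °C

T = 323.1 °C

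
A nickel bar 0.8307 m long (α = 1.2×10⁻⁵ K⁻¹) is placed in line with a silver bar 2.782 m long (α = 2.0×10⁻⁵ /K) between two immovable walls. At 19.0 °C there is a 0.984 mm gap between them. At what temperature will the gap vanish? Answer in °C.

T = 34.0 °C

Gap closes when ΔL₁ + ΔL₂ = 0.984 mm = 9.84×10⁻⁴ m
(α₁L₁ + α₂L₂)ΔT = g
α₁L₁ + α₂L₂ = 1.2×10⁻⁵×0.8307 + 2.0×10⁻⁵×2.782 = 6.56084×10⁻⁵ m/K
ΔT = 9.84×10⁻⁴ / 6.56084×10⁻⁵ = 14.998 K
T = 19.0 + 14.998 = 33.998 °C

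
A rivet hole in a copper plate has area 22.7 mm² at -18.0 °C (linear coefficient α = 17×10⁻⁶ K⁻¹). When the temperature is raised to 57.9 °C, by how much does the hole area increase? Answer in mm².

Area coefficient ≈ 2α; |ΔT| = 75.9 K
ΔA = 2αA₀ΔT = 2(17×10⁻⁶)(22.7)(75.9) = 0.0586 mm²

ΔA = 0.0586 mm²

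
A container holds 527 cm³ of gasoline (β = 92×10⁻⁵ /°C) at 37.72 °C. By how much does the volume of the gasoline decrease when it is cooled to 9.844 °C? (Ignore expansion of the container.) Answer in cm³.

ΔV = 13.5 cm³

|ΔT| = |9.844 − 37.72| = 27.876 K
ΔV = βV₀ΔT = (92×10⁻⁵)(527)(27.876) = 13.5 cm³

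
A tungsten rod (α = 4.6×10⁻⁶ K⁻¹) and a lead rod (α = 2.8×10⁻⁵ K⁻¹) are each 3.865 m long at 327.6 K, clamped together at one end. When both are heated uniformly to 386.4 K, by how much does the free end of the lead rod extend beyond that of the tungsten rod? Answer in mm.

5.32 mm

ΔT = 58.8 K
tungsten: ΔL = 4.6×10⁻⁶ × 3.865 m × 58.8 = 1.0454×10⁻³ m = 1.0454 mm
lead: ΔL = 2.8×10⁻⁵ × 3.865 m × 58.8 = 6.3633×10⁻³ m = 6.3633 mm
difference = 6.3633 − 1.0454 = 5.3179 mm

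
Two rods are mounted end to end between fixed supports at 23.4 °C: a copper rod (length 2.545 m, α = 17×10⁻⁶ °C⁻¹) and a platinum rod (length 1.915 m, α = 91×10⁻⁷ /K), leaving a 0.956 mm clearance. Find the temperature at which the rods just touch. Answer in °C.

α₁L₁ = 4.3265×10⁻⁵ m/K, α₂L₂ = 1.74265×10⁻⁵ m/K → total 6.06915×10⁻⁵ m/K
ΔT = g/(α₁L₁+α₂L₂) = 9.56×10⁻⁴ / 6.06915×10⁻⁵ = 15.752 K
T = 23.4 + 15.752 = 39.152 °C

T = 39.2 °C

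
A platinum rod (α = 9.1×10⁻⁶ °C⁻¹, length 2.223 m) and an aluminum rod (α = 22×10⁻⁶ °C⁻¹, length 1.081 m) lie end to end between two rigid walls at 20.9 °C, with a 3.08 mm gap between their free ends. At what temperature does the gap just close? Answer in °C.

T = 90.9 °C

α₁L₁ = 2.02293×10⁻⁵ m/K, α₂L₂ = 2.3782×10⁻⁵ m/K → total 4.40113×10⁻⁵ m/K
ΔT = g/(α₁L₁+α₂L₂) = 3.08×10⁻³ / 4.40113×10⁻⁵ = 69.982 K
T = 20.9 + 69.982 = 90.882 °C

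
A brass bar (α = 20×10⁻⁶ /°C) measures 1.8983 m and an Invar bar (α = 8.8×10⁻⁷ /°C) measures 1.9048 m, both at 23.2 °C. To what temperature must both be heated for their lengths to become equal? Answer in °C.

Equal length when α₁L₁ΔT − α₂L₂ΔT = L₂ − L₁ = 6.50×10⁻³ m
α₁L₁ = 3.7966×10⁻⁵, α₂L₂ = 1.676224×10⁻⁶ → Δ(αL) = 3.6289776×10⁻⁵ m/K
ΔT = 6.50×10⁻³ / 3.6289776×10⁻⁵ = 179.114 K, so T = 23.2 + 179.114 = 202.314 °C

T = 202.3 °C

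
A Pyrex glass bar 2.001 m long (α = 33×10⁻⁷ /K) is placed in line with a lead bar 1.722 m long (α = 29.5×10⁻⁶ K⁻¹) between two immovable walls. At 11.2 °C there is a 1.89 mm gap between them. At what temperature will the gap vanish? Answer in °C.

T = 44.1 °C

α₁L₁ = 6.6033×10⁻⁶ m/K, α₂L₂ = 5.0799×10⁻⁵ m/K → total 5.74023×10⁻⁵ m/K
ΔT = g/(α₁L₁+α₂L₂) = 1.89×10⁻³ / 5.74023×10⁻⁵ = 32.926 K
T = 11.2 + 32.926 = 44.126 °C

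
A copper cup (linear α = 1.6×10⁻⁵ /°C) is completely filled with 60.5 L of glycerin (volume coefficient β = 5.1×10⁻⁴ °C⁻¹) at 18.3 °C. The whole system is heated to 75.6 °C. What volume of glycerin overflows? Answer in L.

The cup also expands: β_container ≈ 3α = 4.8×10⁻⁵ /K
Net overflow = V₀(β_liq − 3α_cont)ΔT
β − 3α = 5.10×10⁻⁴ − 4.8×10⁻⁵ = 4.62×10⁻⁴ /K; ΔT = 57.3 K
ΔV = 60.5 × 4.62×10⁻⁴ × 57.3 = 1.60 L

1.60 L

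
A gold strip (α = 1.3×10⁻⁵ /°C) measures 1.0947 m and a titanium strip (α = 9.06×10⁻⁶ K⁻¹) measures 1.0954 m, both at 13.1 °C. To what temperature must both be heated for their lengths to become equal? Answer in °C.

L₁(1 + α₁ΔT) = L₂(1 + α₂ΔT) ⇒ ΔT = (L₂ − L₁)/(α₁L₁ − α₂L₂)
L₂ − L₁ = 1.0954 − 1.0947 = 7.00×10⁻⁴ m
α₁L₁ − α₂L₂ = 1.3×10⁻⁵×1.0947 − 9.06×10⁻⁶×1.0954 = 4.306776×10⁻⁶ m/K
ΔT = 7.00×10⁻⁴ / 4.306776×10⁻⁶ = 162.535 K
T = 13.1 + 162.535 = 175.635 °C

T = 175.6 °C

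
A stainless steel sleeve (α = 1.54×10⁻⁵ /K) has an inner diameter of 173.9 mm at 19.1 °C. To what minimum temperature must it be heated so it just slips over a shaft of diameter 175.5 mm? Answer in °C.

Required Δd = 175.5 − 173.9 = 1.6 mm
Δd = αd₀ΔT ⇒ ΔT = Δd/(αd₀) = 1.6 / (1.54×10⁻⁵ × 173.9) = 597.45 K
T_min = 19.1 + 597.45 = 616.55 °C

T = 617 °C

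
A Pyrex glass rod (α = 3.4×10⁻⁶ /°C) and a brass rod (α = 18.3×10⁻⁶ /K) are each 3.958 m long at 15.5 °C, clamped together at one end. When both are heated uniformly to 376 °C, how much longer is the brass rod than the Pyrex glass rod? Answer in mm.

ΔT = 360.5 K
Pyrex glass: ΔL = 3.4×10⁻⁶ × 3.958 m × 360.5 = 4.8513×10⁻³ m = 4.8513 mm
brass: ΔL = 18.3×10⁻⁶ × 3.958 m × 360.5 = 2.6112×10⁻² m = 26.112 mm
difference = 26.112 − 4.8513 = 21.2607 mm

21.3 mm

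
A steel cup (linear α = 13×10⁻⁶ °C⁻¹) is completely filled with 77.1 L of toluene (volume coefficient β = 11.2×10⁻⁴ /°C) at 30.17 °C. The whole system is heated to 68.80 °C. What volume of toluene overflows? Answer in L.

The cup also expands: β_container ≈ 3α = 3.9×10⁻⁵ /K
Net overflow = V₀(β_liq − 3α_cont)ΔT
β − 3α = 1.12×10⁻³ − 3.9×10⁻⁵ = 1.081×10⁻³ /K; ΔT = 38.63 K
ΔV = 77.1 × 1.081×10⁻³ × 38.63 = 3.22 L

3.22 L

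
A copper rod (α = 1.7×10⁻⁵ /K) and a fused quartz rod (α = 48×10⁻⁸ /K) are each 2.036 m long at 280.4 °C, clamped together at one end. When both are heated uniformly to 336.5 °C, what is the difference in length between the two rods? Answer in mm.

1.89 mm

ΔT = 56.1 K
copper: ΔL = 1.7×10⁻⁵ × 2.036 m × 56.1 = 1.9417×10⁻³ m = 1.9417 mm
fused quartz: ΔL = 48×10⁻⁸ × 2.036 m × 56.1 = 5.4825×10⁻⁵ m = 0.054825 mm
difference = 1.9417 − 0.054825 = 1.886875 mm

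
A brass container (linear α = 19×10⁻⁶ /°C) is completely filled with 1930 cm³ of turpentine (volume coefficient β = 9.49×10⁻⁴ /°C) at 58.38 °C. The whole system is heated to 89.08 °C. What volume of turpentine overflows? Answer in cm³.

The container also expands: β_container ≈ 3α = 5.7×10⁻⁵ /K
Net overflow = V₀(β_liq − 3α_cont)ΔT
β − 3α = 9.49×10⁻⁴ − 5.7×10⁻⁵ = 8.92×10⁻⁴ /K; ΔT = 30.70 K
ΔV = 1930 × 8.92×10⁻⁴ × 30.70 = 52.9 cm³

52.9 cm³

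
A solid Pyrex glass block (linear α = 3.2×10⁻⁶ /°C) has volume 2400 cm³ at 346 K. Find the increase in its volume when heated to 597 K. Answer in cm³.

Isotropic solid: β ≈ 3α = 9.6×10⁻⁶ /K; ΔT = 251 K
ΔV = 3αV₀ΔT = 3(3.2×10⁻⁶)(2400)(251) = 5.78 cm³

ΔV = 5.78 cm³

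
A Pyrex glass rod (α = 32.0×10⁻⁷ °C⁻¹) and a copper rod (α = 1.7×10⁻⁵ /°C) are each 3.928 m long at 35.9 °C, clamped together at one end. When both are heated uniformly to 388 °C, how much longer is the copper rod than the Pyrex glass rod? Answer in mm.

19.1 mm

ΔT = 352.1 K
Pyrex glass: ΔL = 32.0×10⁻⁷ × 3.928 m × 352.1 = 4.4258×10⁻³ m = 4.4258 mm
copper: ΔL = 1.7×10⁻⁵ × 3.928 m × 352.1 = 2.3512×10⁻² m = 23.512 mm
difference = 23.512 − 4.4258 = 19.0862 mm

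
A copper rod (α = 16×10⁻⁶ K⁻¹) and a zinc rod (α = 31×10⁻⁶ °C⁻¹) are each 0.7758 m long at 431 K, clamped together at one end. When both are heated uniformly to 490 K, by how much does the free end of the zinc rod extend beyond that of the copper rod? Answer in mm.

ΔT = 59 K
copper: ΔL = 16×10⁻⁶ × 0.7758 m × 59 = 7.3236×10⁻⁴ m = 0.73236 mm
zinc: ΔL = 31×10⁻⁶ × 0.7758 m × 59 = 1.4189×10⁻³ m = 1.4189 mm
difference = 1.4189 − 0.73236 = 0.68654 mm

0.687 mm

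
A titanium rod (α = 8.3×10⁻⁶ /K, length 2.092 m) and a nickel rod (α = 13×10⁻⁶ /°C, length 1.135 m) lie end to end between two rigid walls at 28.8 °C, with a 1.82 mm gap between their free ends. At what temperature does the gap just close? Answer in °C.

T = 85.5 °C

α₁L₁ = 1.73636×10⁻⁵ m/K, α₂L₂ = 1.4755×10⁻⁵ m/K → total 3.21186×10⁻⁵ m/K
ΔT = g/(α₁L₁+α₂L₂) = 1.82×10⁻³ / 3.21186×10⁻⁵ = 56.665 K
T = 28.8 + 56.665 = 85.465 °C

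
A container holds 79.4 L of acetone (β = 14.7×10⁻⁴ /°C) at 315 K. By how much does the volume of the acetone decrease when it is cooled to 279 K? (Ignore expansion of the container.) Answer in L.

ΔV = 4.20 L

|ΔT| = |279 − 315| = 36 K
ΔV = βV₀ΔT = (14.7×10⁻⁴)(79.4)(36) = 4.20 L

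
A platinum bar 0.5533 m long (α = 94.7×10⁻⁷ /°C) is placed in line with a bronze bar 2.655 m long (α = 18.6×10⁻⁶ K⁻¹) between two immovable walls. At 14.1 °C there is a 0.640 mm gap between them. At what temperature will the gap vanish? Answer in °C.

T = 25.8 °C

Gap closes when ΔL₁ + ΔL₂ = 0.640 mm = 6.40×10⁻⁴ m
(α₁L₁ + α₂L₂)ΔT = g
α₁L₁ + α₂L₂ = 94.7×10⁻⁷×0.5533 + 18.6×10⁻⁶×2.655 = 5.4622751×10⁻⁵ m/K
ΔT = 6.40×10⁻⁴ / 5.4622751×10⁻⁵ = 11.717 K
T = 14.1 + 11.717 = 25.817 °C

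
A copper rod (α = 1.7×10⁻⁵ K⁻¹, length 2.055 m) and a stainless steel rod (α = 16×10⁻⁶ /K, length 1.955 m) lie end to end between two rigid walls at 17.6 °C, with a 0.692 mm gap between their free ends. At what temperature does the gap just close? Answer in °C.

T = 28.1 °C

Gap closes when ΔL₁ + ΔL₂ = 0.692 mm = 6.92×10⁻⁴ m
(α₁L₁ + α₂L₂)ΔT = g
α₁L₁ + α₂L₂ = 1.7×10⁻⁵×2.055 + 16×10⁻⁶×1.955 = 6.6215×10⁻⁵ m/K
ΔT = 6.92×10⁻⁴ / 6.6215×10⁻⁵ = 10.451 K
T = 17.6 + 10.451 = 28.051 °C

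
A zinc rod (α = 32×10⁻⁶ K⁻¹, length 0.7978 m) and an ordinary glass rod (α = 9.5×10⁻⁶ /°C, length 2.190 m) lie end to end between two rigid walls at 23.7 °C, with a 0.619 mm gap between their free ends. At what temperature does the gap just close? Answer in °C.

α₁L₁ = 2.55296×10⁻⁵ m/K, α₂L₂ = 2.0805×10⁻⁵ m/K → total 4.63346×10⁻⁵ m/K
ΔT = g/(α₁L₁+α₂L₂) = 6.19×10⁻⁴ / 4.63346×10⁻⁵ = 13.359 K
T = 23.7 + 13.359 = 37.059 °C

T = 37.1 °C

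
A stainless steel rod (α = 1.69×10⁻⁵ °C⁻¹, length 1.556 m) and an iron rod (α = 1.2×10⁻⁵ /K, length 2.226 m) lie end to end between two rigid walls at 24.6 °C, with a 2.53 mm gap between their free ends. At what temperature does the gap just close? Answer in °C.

T = 72.3 °C

α₁L₁ = 2.62964×10⁻⁵ m/K, α₂L₂ = 2.6712×10⁻⁵ m/K → total 5.30084×10⁻⁵ m/K
ΔT = g/(α₁L₁+α₂L₂) = 2.53×10⁻³ / 5.30084×10⁻⁵ = 47.728 K
T = 24.6 + 47.728 = 72.328 °C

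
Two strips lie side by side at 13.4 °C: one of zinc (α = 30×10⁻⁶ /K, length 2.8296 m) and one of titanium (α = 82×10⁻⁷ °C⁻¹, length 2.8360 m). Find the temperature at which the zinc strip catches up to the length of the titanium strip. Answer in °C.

T = 117.2 °C

L₁(1 + α₁ΔT) = L₂(1 + α₂ΔT) ⇒ ΔT = (L₂ − L₁)/(α₁L₁ − α₂L₂)
L₂ − L₁ = 2.8360 − 2.8296 = 6.40×10⁻³ m
α₁L₁ − α₂L₂ = 30×10⁻⁶×2.8296 − 82×10⁻⁷×2.8360 = 6.16328×10⁻⁵ m/K
ΔT = 6.40×10⁻³ / 6.16328×10⁻⁵ = 103.841 K
T = 13.4 + 103.841 = 117.241 °C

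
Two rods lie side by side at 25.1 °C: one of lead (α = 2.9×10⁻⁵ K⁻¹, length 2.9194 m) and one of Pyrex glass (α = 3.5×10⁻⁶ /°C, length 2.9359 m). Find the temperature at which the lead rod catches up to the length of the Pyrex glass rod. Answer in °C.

T = 246.9 °C

L₁(1 + α₁ΔT) = L₂(1 + α₂ΔT) ⇒ ΔT = (L₂ − L₁)/(α₁L₁ − α₂L₂)
L₂ − L₁ = 2.9359 − 2.9194 = 1.65×10⁻² m
α₁L₁ − α₂L₂ = 2.9×10⁻⁵×2.9194 − 3.5×10⁻⁶×2.9359 = 7.438695×10⁻⁵ m/K
ΔT = 1.65×10⁻² / 7.438695×10⁻⁵ = 221.813 K
T = 25.1 + 221.813 = 246.913 °C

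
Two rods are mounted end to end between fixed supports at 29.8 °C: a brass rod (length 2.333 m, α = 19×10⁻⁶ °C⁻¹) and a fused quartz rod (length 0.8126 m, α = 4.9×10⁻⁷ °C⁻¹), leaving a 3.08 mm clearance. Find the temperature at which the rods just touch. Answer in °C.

T = 98.7 °C

α₁L₁ = 4.4327×10⁻⁵ m/K, α₂L₂ = 3.98174×10⁻⁷ m/K → total 4.4725174×10⁻⁵ m/K
ΔT = g/(α₁L₁+α₂L₂) = 3.08×10⁻³ / 4.4725174×10⁻⁵ = 68.865 K
T = 29.8 + 68.865 = 98.665 °C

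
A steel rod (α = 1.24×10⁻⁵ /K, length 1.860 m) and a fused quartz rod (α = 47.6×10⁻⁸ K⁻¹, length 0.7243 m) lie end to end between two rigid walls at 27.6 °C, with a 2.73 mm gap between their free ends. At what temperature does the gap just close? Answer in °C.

Gap closes when ΔL₁ + ΔL₂ = 2.73 mm = 2.73×10⁻³ m
(α₁L₁ + α₂L₂)ΔT = g
α₁L₁ + α₂L₂ = 1.24×10⁻⁵×1.860 + 47.6×10⁻⁸×0.7243 = 2.34087668×10⁻⁵ m/K
ΔT = 2.73×10⁻³ / 2.34087668×10⁻⁵ = 116.62 K
T = 27.6 + 116.62 = 144.22 °C

T = 144 °C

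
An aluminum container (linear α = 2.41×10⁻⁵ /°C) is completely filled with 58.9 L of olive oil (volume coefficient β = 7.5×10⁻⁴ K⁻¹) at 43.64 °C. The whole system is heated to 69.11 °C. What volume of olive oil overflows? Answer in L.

1.02 L

The container also expands: β_container ≈ 3α = 7.23×10⁻⁵ /K
Net overflow = V₀(β_liq − 3α_cont)ΔT
β − 3α = 7.50×10⁻⁴ − 7.23×10⁻⁵ = 6.777×10⁻⁴ /K; ΔT = 25.47 K
ΔV = 58.9 × 6.777×10⁻⁴ × 25.47 = 1.02 L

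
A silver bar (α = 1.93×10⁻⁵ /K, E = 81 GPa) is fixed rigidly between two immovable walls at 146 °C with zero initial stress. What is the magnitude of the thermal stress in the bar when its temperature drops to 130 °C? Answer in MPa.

σ = 25.0 MPa

Fully constrained: the free strain ε = αΔT is blocked, so σ = Eε = EαΔT.
|ΔT| = 16 K
σ = 81.0×10⁹ × 1.93×10⁻⁵ × 16 = 2.50×10⁷ Pa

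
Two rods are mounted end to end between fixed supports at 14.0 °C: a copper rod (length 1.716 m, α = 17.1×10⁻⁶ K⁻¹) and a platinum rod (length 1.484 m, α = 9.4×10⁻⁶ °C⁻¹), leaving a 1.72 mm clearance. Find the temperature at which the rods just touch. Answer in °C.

Gap closes when ΔL₁ + ΔL₂ = 1.72 mm = 1.72×10⁻³ m
(α₁L₁ + α₂L₂)ΔT = g
α₁L₁ + α₂L₂ = 17.1×10⁻⁶×1.716 + 9.4×10⁻⁶×1.484 = 4.32932×10⁻⁵ m/K
ΔT = 1.72×10⁻³ / 4.32932×10⁻⁵ = 39.729 K
T = 14.0 + 39.729 = 53.729 °C

T = 53.7 °C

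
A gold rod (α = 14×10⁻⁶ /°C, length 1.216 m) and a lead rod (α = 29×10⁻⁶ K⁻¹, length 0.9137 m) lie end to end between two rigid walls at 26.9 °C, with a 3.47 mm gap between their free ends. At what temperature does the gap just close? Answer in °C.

Gap closes when ΔL₁ + ΔL₂ = 3.47 mm = 3.47×10⁻³ m
(α₁L₁ + α₂L₂)ΔT = g
α₁L₁ + α₂L₂ = 14×10⁻⁶×1.216 + 29×10⁻⁶×0.9137 = 4.35213×10⁻⁵ m/K
ΔT = 3.47×10⁻³ / 4.35213×10⁻⁵ = 79.73 K
T = 26.9 + 79.73 = 106.63 °C

T = 107 °C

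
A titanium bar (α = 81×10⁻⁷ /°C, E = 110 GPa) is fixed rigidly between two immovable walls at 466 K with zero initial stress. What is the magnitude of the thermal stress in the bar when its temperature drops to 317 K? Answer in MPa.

σ = 133 MPa

Fully constrained: the free strain ε = αΔT is blocked, so σ = Eε = EαΔT.
|ΔT| = 149 K
σ = 110×10⁹ × 81×10⁻⁷ × 149 = 1.33×10⁸ Pa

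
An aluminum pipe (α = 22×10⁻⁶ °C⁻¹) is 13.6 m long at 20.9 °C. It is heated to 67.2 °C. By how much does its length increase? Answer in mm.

|ΔT| = |67.2 − 20.9| = 46.3 K
ΔL = αL₀ΔT = (22×10⁻⁶)(13.6)(46.3) = 1.39×10⁻² m

ΔL = 13.9 mm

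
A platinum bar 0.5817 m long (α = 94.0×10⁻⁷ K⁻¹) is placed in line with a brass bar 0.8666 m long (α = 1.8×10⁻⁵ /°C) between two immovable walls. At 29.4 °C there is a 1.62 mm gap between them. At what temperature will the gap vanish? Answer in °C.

T = 106 °C

Gap closes when ΔL₁ + ΔL₂ = 1.62 mm = 1.62×10⁻³ m
(α₁L₁ + α₂L₂)ΔT = g
α₁L₁ + α₂L₂ = 94.0×10⁻⁷×0.5817 + 1.8×10⁻⁵×0.8666 = 2.106678×10⁻⁵ m/K
ΔT = 1.62×10⁻³ / 2.106678×10⁻⁵ = 76.90 K
T = 29.4 + 76.90 = 106.30 °C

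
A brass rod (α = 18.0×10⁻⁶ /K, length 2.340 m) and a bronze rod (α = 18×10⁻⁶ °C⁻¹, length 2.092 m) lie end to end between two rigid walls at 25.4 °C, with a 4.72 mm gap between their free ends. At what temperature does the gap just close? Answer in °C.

T = 84.6 °C

α₁L₁ = 4.212×10⁻⁵ m/K, α₂L₂ = 3.7656×10⁻⁵ m/K → total 7.9776×10⁻⁵ m/K
ΔT = g/(α₁L₁+α₂L₂) = 4.72×10⁻³ / 7.9776×10⁻⁵ = 59.166 K
T = 25.4 + 59.166 = 84.566 °C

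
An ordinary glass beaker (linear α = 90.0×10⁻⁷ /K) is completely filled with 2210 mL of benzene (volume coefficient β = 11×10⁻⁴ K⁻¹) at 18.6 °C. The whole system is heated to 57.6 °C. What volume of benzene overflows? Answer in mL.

The beaker also expands: β_container ≈ 3α = 2.7×10⁻⁵ /K
Net overflow = V₀(β_liq − 3α_cont)ΔT
β − 3α = 1.10×10⁻³ − 2.7×10⁻⁵ = 1.073×10⁻³ /K; ΔT = 39.0 K
ΔV = 2210 × 1.073×10⁻³ × 39.0 = 92.5 mL

92.5 mL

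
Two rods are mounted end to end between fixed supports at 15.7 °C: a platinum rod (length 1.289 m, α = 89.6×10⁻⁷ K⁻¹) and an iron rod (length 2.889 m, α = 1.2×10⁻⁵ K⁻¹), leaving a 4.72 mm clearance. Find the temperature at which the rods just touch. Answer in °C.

T = 118 °C

α₁L₁ = 1.154944×10⁻⁵ m/K, α₂L₂ = 3.4668×10⁻⁵ m/K → total 4.621744×10⁻⁵ m/K
ΔT = g/(α₁L₁+α₂L₂) = 4.72×10⁻³ / 4.621744×10⁻⁵ = 102.13 K
T = 15.7 + 102.13 = 117.83 °C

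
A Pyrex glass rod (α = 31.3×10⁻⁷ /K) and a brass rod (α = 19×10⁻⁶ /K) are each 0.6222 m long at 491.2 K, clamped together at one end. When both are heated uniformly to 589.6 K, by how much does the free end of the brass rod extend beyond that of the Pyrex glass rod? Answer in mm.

0.972 mm

ΔT = 98.4 K
Pyrex glass: ΔL = 31.3×10⁻⁷ × 0.6222 m × 98.4 = 1.9163×10⁻⁴ m = 0.19163 mm
brass: ΔL = 19×10⁻⁶ × 0.6222 m × 98.4 = 1.1633×10⁻³ m = 1.1633 mm
difference = 1.1633 − 0.19163 = 0.97167 mm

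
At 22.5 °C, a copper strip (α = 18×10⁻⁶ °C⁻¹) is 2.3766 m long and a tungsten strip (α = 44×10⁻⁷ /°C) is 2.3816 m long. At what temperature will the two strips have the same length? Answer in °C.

T = 177.3 °C

Equal length when α₁L₁ΔT − α₂L₂ΔT = L₂ − L₁ = 5.00×10⁻³ m
α₁L₁ = 4.27788×10⁻⁵, α₂L₂ = 1.047904×10⁻⁵ → Δ(αL) = 3.229976×10⁻⁵ m/K
ΔT = 5.00×10⁻³ / 3.229976×10⁻⁵ = 154.800 K, so T = 22.5 + 154.800 = 177.300 °C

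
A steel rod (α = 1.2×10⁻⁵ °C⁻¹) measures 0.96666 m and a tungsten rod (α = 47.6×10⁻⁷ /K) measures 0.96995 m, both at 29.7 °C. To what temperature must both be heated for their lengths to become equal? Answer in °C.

Equal length when α₁L₁ΔT − α₂L₂ΔT = L₂ − L₁ = 3.29×10⁻³ m
α₁L₁ = 1.159992×10⁻⁵, α₂L₂ = 4.616962×10⁻⁶ → Δ(αL) = 6.982958×10⁻⁶ m/K
ΔT = 3.29×10⁻³ / 6.982958×10⁻⁶ = 471.147 K, so T = 29.7 + 471.147 = 500.847 °C

T = 500.8 °C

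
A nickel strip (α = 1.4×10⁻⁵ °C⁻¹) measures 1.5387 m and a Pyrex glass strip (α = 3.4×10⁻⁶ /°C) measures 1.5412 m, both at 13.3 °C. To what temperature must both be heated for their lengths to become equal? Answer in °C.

L₁(1 + α₁ΔT) = L₂(1 + α₂ΔT) ⇒ ΔT = (L₂ − L₁)/(α₁L₁ − α₂L₂)
L₂ − L₁ = 1.5412 − 1.5387 = 2.50×10⁻³ m
α₁L₁ − α₂L₂ = 1.4×10⁻⁵×1.5387 − 3.4×10⁻⁶×1.5412 = 1.630172×10⁻⁵ m/K
ΔT = 2.50×10⁻³ / 1.630172×10⁻⁵ = 153.358 K
T = 13.3 + 153.358 = 166.658 °C

T = 166.7 °C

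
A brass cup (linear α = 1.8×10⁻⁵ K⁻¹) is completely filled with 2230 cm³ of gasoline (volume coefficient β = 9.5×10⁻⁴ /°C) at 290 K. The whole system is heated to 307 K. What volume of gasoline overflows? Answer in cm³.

The cup also expands: β_container ≈ 3α = 5.4×10⁻⁵ /K
Net overflow = V₀(β_liq − 3α_cont)ΔT
β − 3α = 9.50×10⁻⁴ − 5.4×10⁻⁵ = 8.96×10⁻⁴ /K; ΔT = 17 K
ΔV = 2230 × 8.96×10⁻⁴ × 17 = 34.0 cm³

34.0 cm³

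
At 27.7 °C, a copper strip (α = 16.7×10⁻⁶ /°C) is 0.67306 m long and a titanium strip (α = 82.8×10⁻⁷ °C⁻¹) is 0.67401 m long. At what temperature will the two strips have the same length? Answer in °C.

L₁(1 + α₁ΔT) = L₂(1 + α₂ΔT) ⇒ ΔT = (L₂ − L₁)/(α₁L₁ − α₂L₂)
L₂ − L₁ = 0.67401 − 0.67306 = 9.50×10⁻⁴ m
α₁L₁ − α₂L₂ = 16.7×10⁻⁶×0.67306 − 82.8×10⁻⁷×0.67401 = 5.6592992×10⁻⁶ m/K
ΔT = 9.50×10⁻⁴ / 5.6592992×10⁻⁶ = 167.865 K
T = 27.7 + 167.865 = 195.565 °C

T = 195.6 °C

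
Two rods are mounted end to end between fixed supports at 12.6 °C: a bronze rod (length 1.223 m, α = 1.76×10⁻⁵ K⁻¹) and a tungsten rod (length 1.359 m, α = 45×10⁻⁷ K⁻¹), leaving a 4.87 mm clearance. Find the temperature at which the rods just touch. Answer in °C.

T = 189 °C

Gap closes when ΔL₁ + ΔL₂ = 4.87 mm = 4.87×10⁻³ m
(α₁L₁ + α₂L₂)ΔT = g
α₁L₁ + α₂L₂ = 1.76×10⁻⁵×1.223 + 45×10⁻⁷×1.359 = 2.76403×10⁻⁵ m/K
ΔT = 4.87×10⁻³ / 2.76403×10⁻⁵ = 176.19 K
T = 12.6 + 176.19 = 188.79 °C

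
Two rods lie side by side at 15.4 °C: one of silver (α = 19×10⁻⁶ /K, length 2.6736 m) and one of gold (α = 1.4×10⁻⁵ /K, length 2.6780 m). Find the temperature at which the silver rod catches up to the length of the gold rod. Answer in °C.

Equal length when α₁L₁ΔT − α₂L₂ΔT = L₂ − L₁ = 4.40×10⁻³ m
α₁L₁ = 5.07984×10⁻⁵, α₂L₂ = 3.7492×10⁻⁵ → Δ(αL) = 1.33064×10⁻⁵ m/K
ΔT = 4.40×10⁻³ / 1.33064×10⁻⁵ = 330.668 K, so T = 15.4 + 330.668 = 346.068 °C

T = 346.1 °C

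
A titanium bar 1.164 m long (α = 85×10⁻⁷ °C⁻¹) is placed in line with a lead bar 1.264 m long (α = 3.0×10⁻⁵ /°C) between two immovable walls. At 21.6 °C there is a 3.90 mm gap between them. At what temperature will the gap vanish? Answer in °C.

Gap closes when ΔL₁ + ΔL₂ = 3.90 mm = 3.90×10⁻³ m
(α₁L₁ + α₂L₂)ΔT = g
α₁L₁ + α₂L₂ = 85×10⁻⁷×1.164 + 3.0×10⁻⁵×1.264 = 4.7814×10⁻⁵ m/K
ΔT = 3.90×10⁻³ / 4.7814×10⁻⁵ = 81.57 K
T = 21.6 + 81.57 = 103.17 °C

T = 103 °C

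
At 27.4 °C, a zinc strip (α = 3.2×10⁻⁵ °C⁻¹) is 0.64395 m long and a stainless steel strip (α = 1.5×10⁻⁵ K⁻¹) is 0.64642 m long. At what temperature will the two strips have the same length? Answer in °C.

Equal length when α₁L₁ΔT − α₂L₂ΔT = L₂ − L₁ = 2.47×10⁻³ m
α₁L₁ = 2.06064×10⁻⁵, α₂L₂ = 9.6963×10⁻⁶ → Δ(αL) = 1.09101×10⁻⁵ m/K
ΔT = 2.47×10⁻³ / 1.09101×10⁻⁵ = 226.396 K, so T = 27.4 + 226.396 = 253.796 °C

T = 253.8 °C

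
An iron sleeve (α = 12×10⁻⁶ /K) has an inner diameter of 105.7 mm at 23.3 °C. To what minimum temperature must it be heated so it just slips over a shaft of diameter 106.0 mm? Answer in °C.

T = 260 °C

Required Δd = 106.0 − 105.7 = 0.3 mm
Δd = αd₀ΔT ⇒ ΔT = Δd/(αd₀) = 0.3 / (12×10⁻⁶ × 105.7) = 236.52 K
T_min = 23.3 + 236.52 = 259.82 °C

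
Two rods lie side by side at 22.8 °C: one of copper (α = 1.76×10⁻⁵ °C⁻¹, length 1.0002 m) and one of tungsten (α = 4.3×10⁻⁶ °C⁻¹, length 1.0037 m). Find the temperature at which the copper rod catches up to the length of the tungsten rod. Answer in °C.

Equal length when α₁L₁ΔT − α₂L₂ΔT = L₂ − L₁ = 3.50×10⁻³ m
α₁L₁ = 1.760352×10⁻⁵, α₂L₂ = 4.31591×10⁻⁶ → Δ(αL) = 1.328761×10⁻⁵ m/K
ΔT = 3.50×10⁻³ / 1.328761×10⁻⁵ = 263.403 K, so T = 22.8 + 263.403 = 286.203 °C

T = 286.2 °C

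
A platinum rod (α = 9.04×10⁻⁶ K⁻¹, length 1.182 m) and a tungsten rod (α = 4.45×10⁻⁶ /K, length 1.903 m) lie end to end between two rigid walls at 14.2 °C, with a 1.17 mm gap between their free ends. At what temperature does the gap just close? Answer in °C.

Gap closes when ΔL₁ + ΔL₂ = 1.17 mm = 1.17×10⁻³ m
(α₁L₁ + α₂L₂)ΔT = g
α₁L₁ + α₂L₂ = 9.04×10⁻⁶×1.182 + 4.45×10⁻⁶×1.903 = 1.915363×10⁻⁵ m/K
ΔT = 1.17×10⁻³ / 1.915363×10⁻⁵ = 61.085 K
T = 14.2 + 61.085 = 75.285 °C

T = 75.3 °C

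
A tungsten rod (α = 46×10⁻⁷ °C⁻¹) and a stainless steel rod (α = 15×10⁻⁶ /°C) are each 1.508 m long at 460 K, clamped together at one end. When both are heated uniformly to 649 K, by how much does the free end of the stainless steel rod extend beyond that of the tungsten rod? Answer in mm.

2.96 mm

ΔT = 189 K
tungsten: ΔL = 46×10⁻⁷ × 1.508 m × 189 = 1.3111×10⁻³ m = 1.3111 mm
stainless steel: ΔL = 15×10⁻⁶ × 1.508 m × 189 = 4.2752×10⁻³ m = 4.2752 mm
difference = 4.2752 − 1.3111 = 2.9641 mm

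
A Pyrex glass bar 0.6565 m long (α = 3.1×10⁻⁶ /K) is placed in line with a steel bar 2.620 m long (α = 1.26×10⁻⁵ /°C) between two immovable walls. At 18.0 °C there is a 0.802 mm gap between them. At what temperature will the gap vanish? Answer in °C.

T = 40.9 °C

α₁L₁ = 2.03515×10⁻⁶ m/K, α₂L₂ = 3.3012×10⁻⁵ m/K → total 3.504715×10⁻⁵ m/K
ΔT = g/(α₁L₁+α₂L₂) = 8.02×10⁻⁴ / 3.504715×10⁻⁵ = 22.883 K
T = 18.0 + 22.883 = 40.883 °C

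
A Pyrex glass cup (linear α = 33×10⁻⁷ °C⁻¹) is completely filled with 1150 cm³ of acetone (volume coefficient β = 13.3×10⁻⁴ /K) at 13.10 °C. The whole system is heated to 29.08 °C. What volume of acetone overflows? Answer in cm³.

24.3 cm³

The cup also expands: β_container ≈ 3α = 9.9×10⁻⁶ /K
Net overflow = V₀(β_liq − 3α_cont)ΔT
β − 3α = 1.33×10⁻³ − 9.9×10⁻⁶ = 1.3201×10⁻³ /K; ΔT = 15.98 K
ΔV = 1150 × 1.3201×10⁻³ × 15.98 = 24.3 cm³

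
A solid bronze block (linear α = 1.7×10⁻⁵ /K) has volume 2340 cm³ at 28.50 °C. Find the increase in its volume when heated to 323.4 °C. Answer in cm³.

ΔV = 35.2 cm³

Isotropic solid: β ≈ 3α = 5.1×10⁻⁵ /K; ΔT = 294.90 K
ΔV = 3αV₀ΔT = 3(1.7×10⁻⁵)(2340)(294.90) = 35.2 cm³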